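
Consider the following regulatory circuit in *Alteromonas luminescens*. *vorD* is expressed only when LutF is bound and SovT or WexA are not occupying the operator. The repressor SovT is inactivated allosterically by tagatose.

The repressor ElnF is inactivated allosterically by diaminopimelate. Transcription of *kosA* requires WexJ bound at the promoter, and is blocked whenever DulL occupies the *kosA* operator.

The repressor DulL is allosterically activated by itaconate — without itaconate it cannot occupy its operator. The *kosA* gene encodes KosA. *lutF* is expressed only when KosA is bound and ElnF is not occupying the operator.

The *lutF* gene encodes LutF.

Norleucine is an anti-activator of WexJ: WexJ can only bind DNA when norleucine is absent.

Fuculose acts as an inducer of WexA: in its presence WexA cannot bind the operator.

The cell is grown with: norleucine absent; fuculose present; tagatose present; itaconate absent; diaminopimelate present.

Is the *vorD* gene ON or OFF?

ON

Tagatose is present, so SovT is inactive.
Fuculose is present, so WexA is inactive.
Diaminopimelate is present, so ElnF is inactive.
Itaconate is absent, so DulL is inactive.
Norleucine is absent, so WexJ is active.
No repressor is bound and WexJ is active, so *kosA* is transcribed.
So KosA is produced and active.
No repressor is bound and KosA is active, so *lutF* is transcribed.
So LutF is produced and active.
No repressor is bound and LutF is active, so *vorD* is transcribed.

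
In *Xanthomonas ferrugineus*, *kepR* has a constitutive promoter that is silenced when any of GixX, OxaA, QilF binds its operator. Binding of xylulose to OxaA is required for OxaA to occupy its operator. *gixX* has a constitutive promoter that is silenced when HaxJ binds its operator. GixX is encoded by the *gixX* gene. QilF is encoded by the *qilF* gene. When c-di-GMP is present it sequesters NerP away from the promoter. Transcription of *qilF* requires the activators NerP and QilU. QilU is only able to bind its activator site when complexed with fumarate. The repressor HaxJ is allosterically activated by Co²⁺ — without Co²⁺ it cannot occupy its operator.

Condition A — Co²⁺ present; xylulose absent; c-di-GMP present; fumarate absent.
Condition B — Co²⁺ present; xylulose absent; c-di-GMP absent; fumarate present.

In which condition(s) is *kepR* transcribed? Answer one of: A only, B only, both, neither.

A only

Condition A:
Co²⁺ is present, so HaxJ is active.
With repressor HaxJ bound, *gixX* is not transcribed.
So GixX is not produced.
Xylulose is absent, so OxaA is inactive.
c-di-GMP is present, so NerP is inactive.
Fumarate is absent, so QilU is inactive.
Required activator NerP is absent, so *qilF* is not transcribed.
So QilF is not produced.
With no repressor bound, *kepR* is transcribed.
→ *kepR* is ON in A.
Condition B:
Co²⁺ is present, so HaxJ is active.
With repressor HaxJ bound, *gixX* is not transcribed.
So GixX is not produced.
Xylulose is absent, so OxaA is inactive.
c-di-GMP is absent, so NerP is active.
Fumarate is present, so QilU is active.
No repressor is bound and NerP and QilU are active, so *qilF* is transcribed.
So QilF is produced and active.
With repressor QilF bound, *kepR* is not transcribed.
→ *kepR* is OFF in B.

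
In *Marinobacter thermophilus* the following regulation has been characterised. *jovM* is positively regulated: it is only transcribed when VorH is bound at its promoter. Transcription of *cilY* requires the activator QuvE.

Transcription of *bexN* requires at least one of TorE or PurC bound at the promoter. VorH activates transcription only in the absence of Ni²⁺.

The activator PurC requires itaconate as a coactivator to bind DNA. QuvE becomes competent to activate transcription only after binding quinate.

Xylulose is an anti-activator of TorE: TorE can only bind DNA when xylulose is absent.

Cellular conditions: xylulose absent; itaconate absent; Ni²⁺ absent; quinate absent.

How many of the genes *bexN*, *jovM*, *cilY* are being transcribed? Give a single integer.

2

Xylulose is absent, so TorE is active.
Itaconate is absent, so PurC is inactive.
Activator TorE is present, so *bexN* is transcribed.
→ *bexN* is ON.
Ni²⁺ is absent, so VorH is active.
No repressor is bound and VorH is active, so *jovM* is transcribed.
→ *jovM* is ON.
Quinate is absent, so QuvE is inactive.
Required activator QuvE is absent, so *cilY* is not transcribed.
→ *cilY* is OFF.
2 of the 3 genes are transcribed.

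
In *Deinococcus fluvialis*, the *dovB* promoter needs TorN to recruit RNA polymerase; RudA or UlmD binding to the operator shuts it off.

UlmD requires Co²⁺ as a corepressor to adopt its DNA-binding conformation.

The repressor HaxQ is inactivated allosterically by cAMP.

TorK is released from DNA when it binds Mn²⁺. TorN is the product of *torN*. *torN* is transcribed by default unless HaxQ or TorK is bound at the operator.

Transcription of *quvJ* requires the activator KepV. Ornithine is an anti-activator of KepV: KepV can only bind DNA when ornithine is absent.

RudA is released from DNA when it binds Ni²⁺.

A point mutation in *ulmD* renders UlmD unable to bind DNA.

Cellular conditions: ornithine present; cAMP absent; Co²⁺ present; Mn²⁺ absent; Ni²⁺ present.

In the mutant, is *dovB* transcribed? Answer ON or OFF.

cAMP is absent, so HaxQ is active.
Mn²⁺ is absent, so TorK is active.
With repressor HaxQ bound, *torN* is not transcribed.
So TorN is not produced.
Ni²⁺ is present, so RudA is inactive.
UlmD is non-functional in this strain, so it has no effect.
Required activator TorN is absent, so *dovB* is not transcribed.

OFF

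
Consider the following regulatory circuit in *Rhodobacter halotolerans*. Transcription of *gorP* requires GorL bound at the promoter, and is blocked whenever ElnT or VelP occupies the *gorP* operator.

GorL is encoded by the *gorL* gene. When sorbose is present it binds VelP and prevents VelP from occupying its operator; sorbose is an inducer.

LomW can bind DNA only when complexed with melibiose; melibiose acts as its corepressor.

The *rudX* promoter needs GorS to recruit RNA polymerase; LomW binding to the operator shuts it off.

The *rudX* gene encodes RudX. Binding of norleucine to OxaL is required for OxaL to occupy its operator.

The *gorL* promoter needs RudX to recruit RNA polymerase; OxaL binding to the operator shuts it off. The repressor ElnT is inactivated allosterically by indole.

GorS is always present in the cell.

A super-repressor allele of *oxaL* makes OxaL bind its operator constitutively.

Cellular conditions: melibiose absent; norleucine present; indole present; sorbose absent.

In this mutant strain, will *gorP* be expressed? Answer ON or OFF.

OFF

Indole is present, so ElnT is inactive.
OxaL is constitutively active in this strain.
GorS is produced constitutively and is active.
Melibiose is absent, so LomW is inactive.
No repressor is bound and GorS is active, so *rudX* is transcribed.
So RudX is produced and active.
With repressor OxaL bound, *gorL* is not transcribed.
So GorL is not produced.
Sorbose is absent, so VelP is active.
With repressor VelP bound, *gorP* is not transcribed.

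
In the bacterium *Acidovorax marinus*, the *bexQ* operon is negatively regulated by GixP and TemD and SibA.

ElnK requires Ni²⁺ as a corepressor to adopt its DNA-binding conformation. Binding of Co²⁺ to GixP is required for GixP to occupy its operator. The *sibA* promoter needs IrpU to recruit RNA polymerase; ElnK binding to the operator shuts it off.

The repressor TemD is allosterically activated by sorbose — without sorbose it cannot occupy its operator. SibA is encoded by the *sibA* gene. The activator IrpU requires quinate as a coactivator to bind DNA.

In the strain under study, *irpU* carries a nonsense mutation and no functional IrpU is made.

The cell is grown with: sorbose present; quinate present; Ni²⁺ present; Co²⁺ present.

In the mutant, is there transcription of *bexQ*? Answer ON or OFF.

OFF

Co²⁺ is present, so GixP is active.
Sorbose is present, so TemD is active.
IrpU is non-functional in this strain, so it has no effect.
Ni²⁺ is present, so ElnK is active.
With repressor ElnK bound, *sibA* is not transcribed.
So SibA is not produced.
With repressor GixP bound, *bexQ* is not transcribed.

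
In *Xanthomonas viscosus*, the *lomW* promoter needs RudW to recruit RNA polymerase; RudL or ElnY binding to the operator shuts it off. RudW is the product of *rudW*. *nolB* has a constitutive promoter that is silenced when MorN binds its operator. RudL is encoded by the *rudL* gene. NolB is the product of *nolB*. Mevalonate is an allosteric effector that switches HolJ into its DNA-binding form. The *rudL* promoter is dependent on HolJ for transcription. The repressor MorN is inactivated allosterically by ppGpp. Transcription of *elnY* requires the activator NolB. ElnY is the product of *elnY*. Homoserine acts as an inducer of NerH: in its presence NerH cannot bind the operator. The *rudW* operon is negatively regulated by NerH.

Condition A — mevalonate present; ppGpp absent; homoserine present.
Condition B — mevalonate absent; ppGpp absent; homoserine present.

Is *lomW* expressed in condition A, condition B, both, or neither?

Condition A:
Mevalonate is present, so HolJ is active.
No repressor is bound and HolJ is active, so *rudL* is transcribed.
So RudL is produced and active.
ppGpp is absent, so MorN is active.
With repressor MorN bound, *nolB* is not transcribed.
So NolB is not produced.
Required activator NolB is absent, so *elnY* is not transcribed.
So ElnY is not produced.
Homoserine is present, so NerH is inactive.
With no repressor bound, *rudW* is transcribed.
So RudW is produced and active.
With repressor RudL bound, *lomW* is not transcribed.
→ *lomW* is OFF in A.
Condition B:
Mevalonate is absent, so HolJ is inactive.
Required activator HolJ is absent, so *rudL* is not transcribed.
So RudL is not produced.
ppGpp is absent, so MorN is active.
With repressor MorN bound, *nolB* is not transcribed.
So NolB is not produced.
Required activator NolB is absent, so *elnY* is not transcribed.
So ElnY is not produced.
Homoserine is present, so NerH is inactive.
With no repressor bound, *rudW* is transcribed.
So RudW is produced and active.
No repressor is bound and RudW is active, so *lomW* is transcribed.
→ *lomW* is ON in B.

B only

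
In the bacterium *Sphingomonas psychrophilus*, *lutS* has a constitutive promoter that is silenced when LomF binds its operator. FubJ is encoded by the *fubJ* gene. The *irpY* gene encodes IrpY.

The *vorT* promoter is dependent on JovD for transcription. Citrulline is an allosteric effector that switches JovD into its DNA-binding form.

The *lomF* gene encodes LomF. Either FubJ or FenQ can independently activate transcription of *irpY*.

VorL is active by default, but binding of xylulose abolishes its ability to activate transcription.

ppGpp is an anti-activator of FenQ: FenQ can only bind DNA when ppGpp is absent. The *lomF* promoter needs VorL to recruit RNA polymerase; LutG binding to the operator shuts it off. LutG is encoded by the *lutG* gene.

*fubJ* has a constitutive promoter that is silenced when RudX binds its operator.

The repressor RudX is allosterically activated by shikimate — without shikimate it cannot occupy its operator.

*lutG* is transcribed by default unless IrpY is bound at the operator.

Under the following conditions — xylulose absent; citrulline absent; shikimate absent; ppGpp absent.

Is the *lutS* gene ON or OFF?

Shikimate is absent, so RudX is inactive.
With no repressor bound, *fubJ* is transcribed.
So FubJ is produced and active.
ppGpp is absent, so FenQ is active.
Activator FubJ is present, so *irpY* is transcribed.
So IrpY is produced and active.
With repressor IrpY bound, *lutG* is not transcribed.
So LutG is not produced.
Xylulose is absent, so VorL is active.
No repressor is bound and VorL is active, so *lomF* is transcribed.
So LomF is produced and active.
With repressor LomF bound, *lutS* is not transcribed.

OFF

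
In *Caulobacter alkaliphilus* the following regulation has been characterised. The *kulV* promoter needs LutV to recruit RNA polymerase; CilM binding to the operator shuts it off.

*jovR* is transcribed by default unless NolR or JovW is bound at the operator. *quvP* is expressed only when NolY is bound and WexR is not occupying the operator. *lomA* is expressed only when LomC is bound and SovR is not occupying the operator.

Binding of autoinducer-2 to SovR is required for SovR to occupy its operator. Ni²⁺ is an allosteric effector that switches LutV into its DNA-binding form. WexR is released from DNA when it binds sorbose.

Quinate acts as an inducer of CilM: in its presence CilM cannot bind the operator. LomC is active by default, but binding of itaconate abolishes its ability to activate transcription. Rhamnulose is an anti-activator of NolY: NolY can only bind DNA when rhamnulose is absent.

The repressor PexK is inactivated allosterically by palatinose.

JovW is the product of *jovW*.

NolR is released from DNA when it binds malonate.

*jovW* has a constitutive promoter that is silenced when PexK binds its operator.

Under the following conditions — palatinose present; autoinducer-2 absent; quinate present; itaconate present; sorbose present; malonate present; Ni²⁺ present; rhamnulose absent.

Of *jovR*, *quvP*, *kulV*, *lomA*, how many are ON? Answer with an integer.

Malonate is present, so NolR is inactive.
Palatinose is present, so PexK is inactive.
With no repressor bound, *jovW* is transcribed.
So JovW is produced and active.
With repressor JovW bound, *jovR* is not transcribed.
→ *jovR* is OFF.
Sorbose is present, so WexR is inactive.
Rhamnulose is absent, so NolY is active.
No repressor is bound and NolY is active, so *quvP* is transcribed.
→ *quvP* is ON.
Ni²⁺ is present, so LutV is active.
Quinate is present, so CilM is inactive.
No repressor is bound and LutV is active, so *kulV* is transcribed.
→ *kulV* is ON.
Autoinducer-2 is absent, so SovR is inactive.
Itaconate is present, so LomC is inactive.
Required activator LomC is absent, so *lomA* is not transcribed.
→ *lomA* is OFF.
2 of the 4 genes are transcribed.

2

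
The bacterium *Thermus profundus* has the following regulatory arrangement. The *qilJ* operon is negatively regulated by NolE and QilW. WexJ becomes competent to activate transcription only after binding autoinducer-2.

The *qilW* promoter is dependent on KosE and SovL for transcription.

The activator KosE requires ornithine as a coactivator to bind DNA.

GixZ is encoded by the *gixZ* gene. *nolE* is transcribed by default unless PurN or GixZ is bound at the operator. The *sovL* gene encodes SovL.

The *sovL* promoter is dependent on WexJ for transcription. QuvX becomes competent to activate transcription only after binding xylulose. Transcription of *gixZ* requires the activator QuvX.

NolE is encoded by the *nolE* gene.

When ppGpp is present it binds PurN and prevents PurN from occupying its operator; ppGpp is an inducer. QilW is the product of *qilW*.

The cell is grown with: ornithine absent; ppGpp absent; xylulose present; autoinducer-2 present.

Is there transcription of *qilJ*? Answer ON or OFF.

ON

ppGpp is absent, so PurN is active.
Xylulose is present, so QuvX is active.
No repressor is bound and QuvX is active, so *gixZ* is transcribed.
So GixZ is produced and active.
With repressor PurN bound, *nolE* is not transcribed.
So NolE is not produced.
Ornithine is absent, so KosE is inactive.
Autoinducer-2 is present, so WexJ is active.
No repressor is bound and WexJ is active, so *sovL* is transcribed.
So SovL is produced and active.
Required activator KosE is absent, so *qilW* is not transcribed.
So QilW is not produced.
With no repressor bound, *qilJ* is transcribed.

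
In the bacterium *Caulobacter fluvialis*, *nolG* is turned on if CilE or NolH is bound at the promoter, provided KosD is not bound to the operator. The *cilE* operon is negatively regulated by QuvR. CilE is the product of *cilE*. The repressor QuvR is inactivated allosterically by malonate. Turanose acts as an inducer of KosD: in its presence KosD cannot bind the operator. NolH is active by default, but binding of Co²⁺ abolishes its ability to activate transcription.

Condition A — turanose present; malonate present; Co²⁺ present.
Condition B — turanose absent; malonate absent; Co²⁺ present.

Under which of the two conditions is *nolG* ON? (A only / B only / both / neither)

A only

Condition A:
Turanose is present, so KosD is inactive.
Malonate is present, so QuvR is inactive.
With no repressor bound, *cilE* is transcribed.
So CilE is produced and active.
Co²⁺ is present, so NolH is inactive.
Activator CilE is present, so *nolG* is transcribed.
→ *nolG* is ON in A.
Condition B:
Turanose is absent, so KosD is active.
Malonate is absent, so QuvR is active.
With repressor QuvR bound, *cilE* is not transcribed.
So CilE is not produced.
Co²⁺ is present, so NolH is inactive.
With repressor KosD bound, *nolG* is not transcribed.
→ *nolG* is OFF in B.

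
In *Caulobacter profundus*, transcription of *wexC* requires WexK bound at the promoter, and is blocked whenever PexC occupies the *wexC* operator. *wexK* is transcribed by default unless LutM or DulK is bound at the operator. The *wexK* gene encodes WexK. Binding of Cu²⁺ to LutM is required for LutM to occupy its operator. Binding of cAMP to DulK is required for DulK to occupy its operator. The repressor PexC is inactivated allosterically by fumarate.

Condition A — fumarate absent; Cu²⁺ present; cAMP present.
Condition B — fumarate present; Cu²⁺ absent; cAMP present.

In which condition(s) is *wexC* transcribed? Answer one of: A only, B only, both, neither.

neither

Condition A:
Fumarate is absent, so PexC is active.
Cu²⁺ is present, so LutM is active.
cAMP is present, so DulK is active.
With repressor LutM bound, *wexK* is not transcribed.
So WexK is not produced.
With repressor PexC bound, *wexC* is not transcribed.
→ *wexC* is OFF in A.
Condition B:
Fumarate is present, so PexC is inactive.
Cu²⁺ is absent, so LutM is inactive.
cAMP is present, so DulK is active.
With repressor DulK bound, *wexK* is not transcribed.
So WexK is not produced.
Required activator WexK is absent, so *wexC* is not transcribed.
→ *wexC* is OFF in B.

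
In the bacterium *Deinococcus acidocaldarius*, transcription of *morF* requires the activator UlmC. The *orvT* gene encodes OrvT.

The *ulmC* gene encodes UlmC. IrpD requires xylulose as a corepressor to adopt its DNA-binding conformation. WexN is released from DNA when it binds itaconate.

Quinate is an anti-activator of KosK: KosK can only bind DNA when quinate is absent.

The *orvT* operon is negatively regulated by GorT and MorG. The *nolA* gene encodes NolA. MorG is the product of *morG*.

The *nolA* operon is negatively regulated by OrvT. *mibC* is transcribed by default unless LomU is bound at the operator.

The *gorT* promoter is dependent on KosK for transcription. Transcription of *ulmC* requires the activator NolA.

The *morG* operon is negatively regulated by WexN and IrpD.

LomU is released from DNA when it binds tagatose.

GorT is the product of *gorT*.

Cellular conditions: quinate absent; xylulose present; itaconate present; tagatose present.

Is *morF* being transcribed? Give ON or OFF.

Quinate is absent, so KosK is active.
No repressor is bound and KosK is active, so *gorT* is transcribed.
So GorT is produced and active.
Itaconate is present, so WexN is inactive.
Xylulose is present, so IrpD is active.
With repressor IrpD bound, *morG* is not transcribed.
So MorG is not produced.
With repressor GorT bound, *orvT* is not transcribed.
So OrvT is not produced.
With no repressor bound, *nolA* is transcribed.
So NolA is produced and active.
No repressor is bound and NolA is active, so *ulmC* is transcribed.
So UlmC is produced and active.
No repressor is bound and UlmC is active, so *morF* is transcribed.

ON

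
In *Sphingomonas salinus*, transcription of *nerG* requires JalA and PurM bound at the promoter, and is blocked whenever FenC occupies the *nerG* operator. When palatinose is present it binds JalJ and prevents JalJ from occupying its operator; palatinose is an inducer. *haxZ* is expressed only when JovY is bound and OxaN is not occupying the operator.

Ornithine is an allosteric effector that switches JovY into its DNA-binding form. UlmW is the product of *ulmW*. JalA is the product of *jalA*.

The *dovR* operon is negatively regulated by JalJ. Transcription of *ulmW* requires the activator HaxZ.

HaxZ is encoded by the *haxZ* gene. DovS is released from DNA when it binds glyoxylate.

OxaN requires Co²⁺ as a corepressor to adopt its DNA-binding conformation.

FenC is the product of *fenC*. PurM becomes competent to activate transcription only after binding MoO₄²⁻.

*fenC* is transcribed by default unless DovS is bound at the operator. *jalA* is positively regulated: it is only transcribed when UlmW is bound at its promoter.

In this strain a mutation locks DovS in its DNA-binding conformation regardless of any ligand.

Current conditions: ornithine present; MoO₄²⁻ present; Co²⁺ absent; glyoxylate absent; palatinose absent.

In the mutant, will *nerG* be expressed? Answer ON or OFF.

ON

Co²⁺ is absent, so OxaN is inactive.
Ornithine is present, so JovY is active.
No repressor is bound and JovY is active, so *haxZ* is transcribed.
So HaxZ is produced and active.
No repressor is bound and HaxZ is active, so *ulmW* is transcribed.
So UlmW is produced and active.
No repressor is bound and UlmW is active, so *jalA* is transcribed.
So JalA is produced and active.
DovS is constitutively active in this strain.
With repressor DovS bound, *fenC* is not transcribed.
So FenC is not produced.
MoO₄²⁻ is present, so PurM is active.
No repressor is bound and JalA and PurM are active, so *nerG* is transcribed.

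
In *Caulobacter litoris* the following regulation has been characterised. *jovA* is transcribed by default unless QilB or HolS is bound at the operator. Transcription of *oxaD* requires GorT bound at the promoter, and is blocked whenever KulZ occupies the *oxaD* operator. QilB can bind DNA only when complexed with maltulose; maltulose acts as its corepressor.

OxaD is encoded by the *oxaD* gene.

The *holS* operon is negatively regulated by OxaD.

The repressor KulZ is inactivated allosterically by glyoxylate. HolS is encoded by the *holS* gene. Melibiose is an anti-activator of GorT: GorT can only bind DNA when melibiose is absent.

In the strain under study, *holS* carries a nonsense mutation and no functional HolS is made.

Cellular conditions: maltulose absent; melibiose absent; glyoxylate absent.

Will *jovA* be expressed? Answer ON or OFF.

Maltulose is absent, so QilB is inactive.
HolS is non-functional in this strain, so it has no effect.
With no repressor bound, *jovA* is transcribed.

ON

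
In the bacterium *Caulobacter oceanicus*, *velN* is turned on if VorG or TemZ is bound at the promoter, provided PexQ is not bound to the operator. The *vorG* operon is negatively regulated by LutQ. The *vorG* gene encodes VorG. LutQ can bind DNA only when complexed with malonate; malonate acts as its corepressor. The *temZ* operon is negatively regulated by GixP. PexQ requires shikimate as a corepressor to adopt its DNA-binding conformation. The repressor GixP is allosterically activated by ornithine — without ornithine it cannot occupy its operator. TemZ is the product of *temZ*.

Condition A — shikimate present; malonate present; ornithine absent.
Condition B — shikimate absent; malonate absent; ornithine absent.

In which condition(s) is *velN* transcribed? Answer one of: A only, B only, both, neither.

B only

Condition A:
Shikimate is present, so PexQ is active.
Malonate is present, so LutQ is active.
With repressor LutQ bound, *vorG* is not transcribed.
So VorG is not produced.
Ornithine is absent, so GixP is inactive.
With no repressor bound, *temZ* is transcribed.
So TemZ is produced and active.
With repressor PexQ bound, *velN* is not transcribed.
→ *velN* is OFF in A.
Condition B:
Shikimate is absent, so PexQ is inactive.
Malonate is absent, so LutQ is inactive.
With no repressor bound, *vorG* is transcribed.
So VorG is produced and active.
Ornithine is absent, so GixP is inactive.
With no repressor bound, *temZ* is transcribed.
So TemZ is produced and active.
Activator VorG is present, so *velN* is transcribed.
→ *velN* is ON in B.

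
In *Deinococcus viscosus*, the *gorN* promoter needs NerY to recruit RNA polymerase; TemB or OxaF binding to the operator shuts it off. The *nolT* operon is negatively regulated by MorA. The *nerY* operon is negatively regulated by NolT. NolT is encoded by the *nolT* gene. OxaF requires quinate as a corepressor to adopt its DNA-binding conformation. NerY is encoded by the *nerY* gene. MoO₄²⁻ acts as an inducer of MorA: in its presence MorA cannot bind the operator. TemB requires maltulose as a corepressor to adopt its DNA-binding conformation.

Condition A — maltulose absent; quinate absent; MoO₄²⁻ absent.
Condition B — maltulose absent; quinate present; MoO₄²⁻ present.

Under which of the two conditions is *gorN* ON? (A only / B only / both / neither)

Condition A:
Maltulose is absent, so TemB is inactive.
Quinate is absent, so OxaF is inactive.
MoO₄²⁻ is absent, so MorA is active.
With repressor MorA bound, *nolT* is not transcribed.
So NolT is not produced.
With no repressor bound, *nerY* is transcribed.
So NerY is produced and active.
No repressor is bound and NerY is active, so *gorN* is transcribed.
→ *gorN* is ON in A.
Condition B:
Maltulose is absent, so TemB is inactive.
Quinate is present, so OxaF is active.
MoO₄²⁻ is present, so MorA is inactive.
With no repressor bound, *nolT* is transcribed.
So NolT is produced and active.
With repressor NolT bound, *nerY* is not transcribed.
So NerY is not produced.
With repressor OxaF bound, *gorN* is not transcribed.
→ *gorN* is OFF in B.

A only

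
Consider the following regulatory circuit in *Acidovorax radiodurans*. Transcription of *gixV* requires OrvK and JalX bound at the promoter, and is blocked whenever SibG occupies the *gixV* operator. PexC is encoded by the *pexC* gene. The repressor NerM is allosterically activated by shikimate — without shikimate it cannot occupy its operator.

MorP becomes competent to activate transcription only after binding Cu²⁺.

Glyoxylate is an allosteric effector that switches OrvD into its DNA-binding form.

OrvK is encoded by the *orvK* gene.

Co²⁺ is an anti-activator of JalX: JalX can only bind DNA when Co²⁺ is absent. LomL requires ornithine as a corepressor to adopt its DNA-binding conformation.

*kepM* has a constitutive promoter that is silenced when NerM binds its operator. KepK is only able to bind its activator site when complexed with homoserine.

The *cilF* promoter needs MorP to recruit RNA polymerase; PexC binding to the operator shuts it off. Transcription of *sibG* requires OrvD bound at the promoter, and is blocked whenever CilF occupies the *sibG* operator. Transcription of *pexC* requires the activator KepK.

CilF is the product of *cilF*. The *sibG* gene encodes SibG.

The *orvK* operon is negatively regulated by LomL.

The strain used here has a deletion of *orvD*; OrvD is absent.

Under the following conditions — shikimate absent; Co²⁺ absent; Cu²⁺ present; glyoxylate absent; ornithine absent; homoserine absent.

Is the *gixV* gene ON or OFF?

Ornithine is absent, so LomL is inactive.
With no repressor bound, *orvK* is transcribed.
So OrvK is produced and active.
Homoserine is absent, so KepK is inactive.
Required activator KepK is absent, so *pexC* is not transcribed.
So PexC is not produced.
Cu²⁺ is present, so MorP is active.
No repressor is bound and MorP is active, so *cilF* is transcribed.
So CilF is produced and active.
OrvD is non-functional in this strain, so it has no effect.
With repressor CilF bound, *sibG* is not transcribed.
So SibG is not produced.
Co²⁺ is absent, so JalX is active.
No repressor is bound and OrvK and JalX are active, so *gixV* is transcribed.

ON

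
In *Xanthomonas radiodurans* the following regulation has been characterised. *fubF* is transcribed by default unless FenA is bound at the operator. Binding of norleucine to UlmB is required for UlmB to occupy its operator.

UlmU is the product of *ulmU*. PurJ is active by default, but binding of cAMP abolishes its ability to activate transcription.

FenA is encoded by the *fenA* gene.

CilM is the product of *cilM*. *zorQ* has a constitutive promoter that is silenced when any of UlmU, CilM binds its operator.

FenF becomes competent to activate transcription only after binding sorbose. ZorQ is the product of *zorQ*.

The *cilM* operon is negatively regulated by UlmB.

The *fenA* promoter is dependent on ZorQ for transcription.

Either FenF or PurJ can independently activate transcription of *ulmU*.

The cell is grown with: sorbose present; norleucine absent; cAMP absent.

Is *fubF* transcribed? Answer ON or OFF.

ON

Sorbose is present, so FenF is active.
cAMP is absent, so PurJ is active.
Activator FenF is present, so *ulmU* is transcribed.
So UlmU is produced and active.
Norleucine is absent, so UlmB is inactive.
With no repressor bound, *cilM* is transcribed.
So CilM is produced and active.
With repressor UlmU bound, *zorQ* is not transcribed.
So ZorQ is not produced.
Required activator ZorQ is absent, so *fenA* is not transcribed.
So FenA is not produced.
With no repressor bound, *fubF* is transcribed.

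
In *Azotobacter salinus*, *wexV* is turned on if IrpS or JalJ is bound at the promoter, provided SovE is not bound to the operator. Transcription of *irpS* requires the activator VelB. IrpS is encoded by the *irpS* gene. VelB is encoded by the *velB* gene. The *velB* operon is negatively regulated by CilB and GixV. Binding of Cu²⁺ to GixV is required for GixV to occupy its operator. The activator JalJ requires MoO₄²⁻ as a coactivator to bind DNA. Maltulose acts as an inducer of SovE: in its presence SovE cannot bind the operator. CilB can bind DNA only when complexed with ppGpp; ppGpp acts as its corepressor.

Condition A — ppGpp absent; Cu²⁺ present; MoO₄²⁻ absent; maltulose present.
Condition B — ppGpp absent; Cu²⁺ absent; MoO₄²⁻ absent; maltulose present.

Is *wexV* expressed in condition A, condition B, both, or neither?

B only

Condition A:
ppGpp is absent, so CilB is inactive.
Cu²⁺ is present, so GixV is active.
With repressor GixV bound, *velB* is not transcribed.
So VelB is not produced.
Required activator VelB is absent, so *irpS* is not transcribed.
So IrpS is not produced.
MoO₄²⁻ is absent, so JalJ is inactive.
Maltulose is present, so SovE is inactive.
No activator is available at the *wexV* promoter, so *wexV* is not transcribed.
→ *wexV* is OFF in A.
Condition B:
ppGpp is absent, so CilB is inactive.
Cu²⁺ is absent, so GixV is inactive.
With no repressor bound, *velB* is transcribed.
So VelB is produced and active.
No repressor is bound and VelB is active, so *irpS* is transcribed.
So IrpS is produced and active.
MoO₄²⁻ is absent, so JalJ is inactive.
Maltulose is present, so SovE is inactive.
Activator IrpS is present, so *wexV* is transcribed.
→ *wexV* is ON in B.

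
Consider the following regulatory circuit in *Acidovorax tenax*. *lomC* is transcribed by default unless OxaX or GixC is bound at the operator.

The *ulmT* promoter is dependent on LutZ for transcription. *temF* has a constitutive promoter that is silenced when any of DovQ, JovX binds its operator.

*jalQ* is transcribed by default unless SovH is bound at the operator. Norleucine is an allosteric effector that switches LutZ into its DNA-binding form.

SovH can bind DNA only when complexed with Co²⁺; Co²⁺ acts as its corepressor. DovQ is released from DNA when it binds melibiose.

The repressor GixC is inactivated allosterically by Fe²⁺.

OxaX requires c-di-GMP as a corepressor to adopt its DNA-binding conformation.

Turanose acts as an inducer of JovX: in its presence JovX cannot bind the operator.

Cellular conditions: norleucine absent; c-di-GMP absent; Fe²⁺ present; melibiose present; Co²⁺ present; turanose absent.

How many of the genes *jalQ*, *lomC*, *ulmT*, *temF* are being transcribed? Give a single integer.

Co²⁺ is present, so SovH is active.
With repressor SovH bound, *jalQ* is not transcribed.
→ *jalQ* is OFF.
c-di-GMP is absent, so OxaX is inactive.
Fe²⁺ is present, so GixC is inactive.
With no repressor bound, *lomC* is transcribed.
→ *lomC* is ON.
Norleucine is absent, so LutZ is inactive.
Required activator LutZ is absent, so *ulmT* is not transcribed.
→ *ulmT* is OFF.
Melibiose is present, so DovQ is inactive.
Turanose is absent, so JovX is active.
With repressor JovX bound, *temF* is not transcribed.
→ *temF* is OFF.
1 of the 4 genes is transcribed.

1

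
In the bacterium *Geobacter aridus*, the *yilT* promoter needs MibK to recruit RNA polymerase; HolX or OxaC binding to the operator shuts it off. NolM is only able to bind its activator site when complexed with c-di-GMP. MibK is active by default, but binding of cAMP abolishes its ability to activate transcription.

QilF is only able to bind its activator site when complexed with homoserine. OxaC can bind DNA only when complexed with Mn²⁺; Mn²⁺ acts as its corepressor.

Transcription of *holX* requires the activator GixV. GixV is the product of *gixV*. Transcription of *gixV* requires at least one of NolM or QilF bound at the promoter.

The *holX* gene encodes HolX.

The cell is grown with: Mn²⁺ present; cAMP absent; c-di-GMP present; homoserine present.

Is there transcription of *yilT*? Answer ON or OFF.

OFF

cAMP is absent, so MibK is active.
c-di-GMP is present, so NolM is active.
Homoserine is present, so QilF is active.
Activator NolM is present, so *gixV* is transcribed.
So GixV is produced and active.
No repressor is bound and GixV is active, so *holX* is transcribed.
So HolX is produced and active.
Mn²⁺ is present, so OxaC is active.
With repressor HolX bound, *yilT* is not transcribed.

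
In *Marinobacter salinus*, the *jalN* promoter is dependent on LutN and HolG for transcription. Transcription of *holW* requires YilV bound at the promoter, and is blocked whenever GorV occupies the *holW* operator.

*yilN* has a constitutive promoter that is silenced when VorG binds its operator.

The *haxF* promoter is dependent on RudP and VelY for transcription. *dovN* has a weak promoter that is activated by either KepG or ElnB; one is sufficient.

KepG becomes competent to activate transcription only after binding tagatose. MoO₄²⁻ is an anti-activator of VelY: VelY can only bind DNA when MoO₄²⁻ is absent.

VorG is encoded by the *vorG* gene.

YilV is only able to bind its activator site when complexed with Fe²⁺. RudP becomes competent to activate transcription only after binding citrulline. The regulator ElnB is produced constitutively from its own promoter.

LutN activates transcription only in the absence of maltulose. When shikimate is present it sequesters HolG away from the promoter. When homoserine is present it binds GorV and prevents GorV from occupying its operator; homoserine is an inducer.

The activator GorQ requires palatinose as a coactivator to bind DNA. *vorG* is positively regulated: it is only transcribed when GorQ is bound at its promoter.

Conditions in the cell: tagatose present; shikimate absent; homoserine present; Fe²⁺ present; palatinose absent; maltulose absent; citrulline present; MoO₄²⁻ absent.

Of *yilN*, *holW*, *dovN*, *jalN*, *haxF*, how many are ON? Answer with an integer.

Palatinose is absent, so GorQ is inactive.
Required activator GorQ is absent, so *vorG* is not transcribed.
So VorG is not produced.
With no repressor bound, *yilN* is transcribed.
→ *yilN* is ON.
Fe²⁺ is present, so YilV is active.
Homoserine is present, so GorV is inactive.
No repressor is bound and YilV is active, so *holW* is transcribed.
→ *holW* is ON.
Tagatose is present, so KepG is active.
ElnB is produced constitutively and is active.
Activator KepG is present, so *dovN* is transcribed.
→ *dovN* is ON.
Maltulose is absent, so LutN is active.
Shikimate is absent, so HolG is active.
No repressor is bound and LutN and HolG are active, so *jalN* is transcribed.
→ *jalN* is ON.
Citrulline is present, so RudP is active.
MoO₄²⁻ is absent, so VelY is active.
No repressor is bound and RudP and VelY are active, so *haxF* is transcribed.
→ *haxF* is ON.
5 of the 5 genes are transcribed.

5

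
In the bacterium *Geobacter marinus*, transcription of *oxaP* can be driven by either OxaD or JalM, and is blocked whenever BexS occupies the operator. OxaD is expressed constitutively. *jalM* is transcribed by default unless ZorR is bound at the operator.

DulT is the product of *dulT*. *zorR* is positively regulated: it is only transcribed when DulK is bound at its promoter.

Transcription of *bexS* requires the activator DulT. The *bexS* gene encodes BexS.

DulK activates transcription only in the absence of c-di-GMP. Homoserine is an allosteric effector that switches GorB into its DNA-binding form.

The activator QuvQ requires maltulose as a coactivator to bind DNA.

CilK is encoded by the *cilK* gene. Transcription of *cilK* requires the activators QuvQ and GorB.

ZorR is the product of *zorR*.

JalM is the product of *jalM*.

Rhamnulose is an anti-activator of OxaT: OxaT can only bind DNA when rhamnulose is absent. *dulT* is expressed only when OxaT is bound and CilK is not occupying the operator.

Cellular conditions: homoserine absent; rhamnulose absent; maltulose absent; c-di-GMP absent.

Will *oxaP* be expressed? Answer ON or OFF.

OFF

Rhamnulose is absent, so OxaT is active.
Maltulose is absent, so QuvQ is inactive.
Homoserine is absent, so GorB is inactive.
Required activator QuvQ is absent, so *cilK* is not transcribed.
So CilK is not produced.
No repressor is bound and OxaT is active, so *dulT* is transcribed.
So DulT is produced and active.
No repressor is bound and DulT is active, so *bexS* is transcribed.
So BexS is produced and active.
OxaD is produced constitutively and is active.
c-di-GMP is absent, so DulK is active.
No repressor is bound and DulK is active, so *zorR* is transcribed.
So ZorR is produced and active.
With repressor ZorR bound, *jalM* is not transcribed.
So JalM is not produced.
With repressor BexS bound, *oxaP* is not transcribed.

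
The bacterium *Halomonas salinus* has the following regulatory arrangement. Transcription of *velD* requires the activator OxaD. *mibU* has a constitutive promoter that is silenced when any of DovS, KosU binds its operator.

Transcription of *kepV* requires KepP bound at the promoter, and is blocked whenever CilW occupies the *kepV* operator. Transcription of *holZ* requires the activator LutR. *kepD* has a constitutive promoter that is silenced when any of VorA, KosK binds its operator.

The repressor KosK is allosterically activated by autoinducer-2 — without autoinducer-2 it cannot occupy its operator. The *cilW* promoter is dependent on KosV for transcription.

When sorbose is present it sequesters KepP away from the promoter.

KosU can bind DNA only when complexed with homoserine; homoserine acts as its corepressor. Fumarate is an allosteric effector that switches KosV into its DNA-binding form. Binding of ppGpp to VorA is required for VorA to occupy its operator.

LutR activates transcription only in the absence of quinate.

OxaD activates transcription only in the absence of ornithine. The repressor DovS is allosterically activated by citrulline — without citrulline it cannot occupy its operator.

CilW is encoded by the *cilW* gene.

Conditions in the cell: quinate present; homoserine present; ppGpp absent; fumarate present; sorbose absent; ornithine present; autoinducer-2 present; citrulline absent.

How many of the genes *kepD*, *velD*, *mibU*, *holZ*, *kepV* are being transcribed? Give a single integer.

ppGpp is absent, so VorA is inactive.
Autoinducer-2 is present, so KosK is active.
With repressor KosK bound, *kepD* is not transcribed.
→ *kepD* is OFF.
Ornithine is present, so OxaD is inactive.
Required activator OxaD is absent, so *velD* is not transcribed.
→ *velD* is OFF.
Citrulline is absent, so DovS is inactive.
Homoserine is present, so KosU is active.
With repressor KosU bound, *mibU* is not transcribed.
→ *mibU* is OFF.
Quinate is present, so LutR is inactive.
Required activator LutR is absent, so *holZ* is not transcribed.
→ *holZ* is OFF.
Sorbose is absent, so KepP is active.
Fumarate is present, so KosV is active.
No repressor is bound and KosV is active, so *cilW* is transcribed.
So CilW is produced and active.
With repressor CilW bound, *kepV* is not transcribed.
→ *kepV* is OFF.
0 of the 5 genes are transcribed.

0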